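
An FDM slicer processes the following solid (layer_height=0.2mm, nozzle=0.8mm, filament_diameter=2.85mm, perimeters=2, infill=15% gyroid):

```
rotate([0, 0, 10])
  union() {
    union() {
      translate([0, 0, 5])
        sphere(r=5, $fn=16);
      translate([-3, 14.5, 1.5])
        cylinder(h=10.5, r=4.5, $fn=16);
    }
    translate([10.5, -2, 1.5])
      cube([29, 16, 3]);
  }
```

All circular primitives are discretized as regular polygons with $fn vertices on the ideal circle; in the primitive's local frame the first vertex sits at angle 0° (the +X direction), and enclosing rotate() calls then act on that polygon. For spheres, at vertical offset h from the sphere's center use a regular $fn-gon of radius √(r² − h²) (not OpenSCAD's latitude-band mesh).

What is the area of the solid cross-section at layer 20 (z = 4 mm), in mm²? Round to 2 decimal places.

At z = 4 mm: the r=5 sphere slices to a regular 16-gon of circumradius 4.899 (√(r²−h²) with h=1 from center) (area = (16/2)·4.899²·sin(360°/16) = 73.48 mm²); the cylinder at (-3, 14.5): section is a regular 16-gon, circumradius r=4.5 (area = (16/2)·4.500²·sin(360°/16) = 61.99 mm²); Merging all regions: the 2 present regions are separate (no shared area or edge), so areas and boundary lengths simply add and each stays a separate island — area = 135.47 mm²; the cube at (10.5, -2) is present — its section is the full 29×16 rectangle (area 464.00 mm²); Combining (union): the 2 present regions are separate (no shared area or edge), so areas and boundary lengths simply add and each stays a separate island — area = 599.47 mm²; (whole slice rotated 10° about Z — lengths, areas and connectivity unchanged). Overall, the cross-section has 3 separate islands. Net area = 599.47 mm².

599.47 mm²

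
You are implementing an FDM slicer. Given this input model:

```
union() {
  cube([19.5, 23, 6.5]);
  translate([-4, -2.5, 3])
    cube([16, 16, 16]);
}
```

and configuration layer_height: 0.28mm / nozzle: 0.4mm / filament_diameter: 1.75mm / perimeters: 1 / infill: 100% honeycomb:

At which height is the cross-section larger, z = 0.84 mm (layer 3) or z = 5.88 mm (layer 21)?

Layer 3 (z = 0.84): the cube is present — its section is the full 19.5×23 rectangle (area 448.50 mm²); the cube at (-4, -2.5) is not intersected at this z (z outside [3, 19]); Merging all regions: only the 19.5×23 cube is present, so the union is just that shape — area = 448.50 mm². So its area = 448.50 mm². Layer 21 (z = 5.88): the cube (footprint 19.5×23) is included at this height (area 448.50 mm²); the cube at (-4, -2.5) is present — its section is the full 16×16 rectangle (area 256.00 mm²); Merging all regions: the regions partially overlap — summed areas 704.50 mm² minus the doubly-counted overlap 162.00 mm² gives 542.50 mm² — area = 542.50 mm². So its area = 542.50 mm². Layer 21 is larger (542.50 vs 448.50 mm²).

layer 21 (z = 5.88 mm)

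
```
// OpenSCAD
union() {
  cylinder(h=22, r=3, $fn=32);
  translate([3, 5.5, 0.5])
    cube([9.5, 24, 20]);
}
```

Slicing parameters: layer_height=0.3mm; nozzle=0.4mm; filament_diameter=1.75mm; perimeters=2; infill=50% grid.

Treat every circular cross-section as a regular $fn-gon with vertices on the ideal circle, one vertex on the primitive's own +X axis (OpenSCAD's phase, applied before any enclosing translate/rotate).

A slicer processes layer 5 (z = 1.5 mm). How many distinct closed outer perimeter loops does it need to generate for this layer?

2

At z = 1.5 mm: the r=3 cylinder gives a regular 32-gon of circumradius 3 (constant along its height); the 9.5×24 cube at (3, 5.5) contributes its full rectangle; Merging all regions: the 2 present regions are separate (no shared area or edge), so areas and boundary lengths simply add and each stays a separate island — 2 connected regions. The result has 2 disconnected regions.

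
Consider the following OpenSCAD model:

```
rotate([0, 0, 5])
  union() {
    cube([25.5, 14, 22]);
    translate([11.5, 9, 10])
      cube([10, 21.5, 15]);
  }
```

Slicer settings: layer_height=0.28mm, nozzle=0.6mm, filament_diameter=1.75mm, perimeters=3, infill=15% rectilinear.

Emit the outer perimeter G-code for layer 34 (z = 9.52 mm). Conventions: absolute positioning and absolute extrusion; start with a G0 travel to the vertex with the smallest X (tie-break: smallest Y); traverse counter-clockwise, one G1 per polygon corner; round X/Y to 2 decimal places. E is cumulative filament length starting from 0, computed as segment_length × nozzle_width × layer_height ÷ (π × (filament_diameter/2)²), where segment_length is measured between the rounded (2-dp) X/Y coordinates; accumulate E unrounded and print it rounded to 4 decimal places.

G0 X-1.22 Y13.95 Z9.52
G1 X0.00 Y0.00 E0.9781
G1 X25.40 Y2.22 E2.7589
G1 X24.18 Y16.17 E3.7370
G1 X-1.22 Y13.95 E5.5179

At z = 9.52 mm: the cube (footprint 25.5×14) is included at this height; the cube at (11.5, 9) does not reach this height (z outside [10, 25]); Merging all regions: only the 25.5×14 cube is present, so the union is just that shape — 1 connected region; (rotated 5° about Z; rotation is an isometry so areas/perimeters/island counts are preserved). The outline is a single polygon with 4 vertices. Extrusion per mm of travel: 0.6 × 0.28 / (π × 0.875²) = 0.069846. Accumulating E over each segment gives final E = 5.5179.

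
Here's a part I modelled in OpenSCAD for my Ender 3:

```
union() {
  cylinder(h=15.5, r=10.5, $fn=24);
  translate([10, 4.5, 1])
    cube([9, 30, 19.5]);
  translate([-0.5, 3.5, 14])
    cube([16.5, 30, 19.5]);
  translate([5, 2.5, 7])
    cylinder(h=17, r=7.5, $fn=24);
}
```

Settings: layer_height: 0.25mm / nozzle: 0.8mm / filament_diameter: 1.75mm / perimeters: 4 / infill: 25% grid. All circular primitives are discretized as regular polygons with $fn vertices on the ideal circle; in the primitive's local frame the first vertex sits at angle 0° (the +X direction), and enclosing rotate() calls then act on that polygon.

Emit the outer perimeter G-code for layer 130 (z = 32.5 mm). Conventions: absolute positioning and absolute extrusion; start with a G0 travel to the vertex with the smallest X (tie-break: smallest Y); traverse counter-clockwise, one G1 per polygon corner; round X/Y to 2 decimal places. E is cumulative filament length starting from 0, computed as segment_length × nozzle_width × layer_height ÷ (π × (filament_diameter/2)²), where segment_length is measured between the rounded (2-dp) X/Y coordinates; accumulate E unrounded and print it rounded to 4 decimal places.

G0 X-0.50 Y3.50 Z32.50
G1 X16.00 Y3.50 E1.3720
G1 X16.00 Y33.50 E3.8665
G1 X-0.50 Y33.50 E5.2385
G1 X-0.50 Y3.50 E7.7330

At z = 32.5 mm: the cylinder does not reach this height (z outside [0, 15.5]); the cube at (10, 4.5) is absent (z outside [1, 20.5]); the cube at (-0.5, 3.5) is present — its section is the full 16.5×30 rectangle; the cylinder at (5, 2.5) does not reach this height (z outside [7, 24]); Combining (union): only the 16.5×30 cube at (-0.5, 3.5) is present, so the union is just that shape — 1 connected region. The outline is a single polygon with 4 vertices. Extrusion per mm of travel: 0.8 × 0.25 / (π × 0.875²) = 0.083150. Accumulating E over each segment gives final E = 7.7330.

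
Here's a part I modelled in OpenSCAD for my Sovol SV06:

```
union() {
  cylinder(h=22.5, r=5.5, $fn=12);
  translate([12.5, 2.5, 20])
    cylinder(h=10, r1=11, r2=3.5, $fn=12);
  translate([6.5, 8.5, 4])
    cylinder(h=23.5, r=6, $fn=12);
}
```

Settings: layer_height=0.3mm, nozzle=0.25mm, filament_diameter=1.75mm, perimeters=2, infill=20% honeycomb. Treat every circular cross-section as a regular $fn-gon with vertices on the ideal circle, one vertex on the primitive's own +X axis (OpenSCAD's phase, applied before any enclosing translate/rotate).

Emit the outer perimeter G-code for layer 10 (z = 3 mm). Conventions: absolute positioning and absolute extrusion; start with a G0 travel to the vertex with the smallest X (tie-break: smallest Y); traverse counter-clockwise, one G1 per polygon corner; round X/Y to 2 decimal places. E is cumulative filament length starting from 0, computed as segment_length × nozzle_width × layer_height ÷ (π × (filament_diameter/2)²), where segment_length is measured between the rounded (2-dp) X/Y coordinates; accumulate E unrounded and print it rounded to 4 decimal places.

At z = 3 mm: the cylinder: section is a regular 12-gon, circumradius r=5.5; the cone at (12.5, 2.5) does not reach this height (z outside [20, 30]); the cylinder at (6.5, 8.5) does not reach this height (z outside [4, 27.5]); Combining (union): only the r=5.5 cylinder is present, so the union is just that shape — 1 connected region. The outline is a single polygon with 12 vertices. Extrusion per mm of travel: 0.25 × 0.3 / (π × 0.875²) = 0.031181. Accumulating E over each segment gives final E = 1.0649.

G0 X-5.50 Y0.00 Z3.00
G1 X-4.76 Y-2.75 E0.0888
G1 X-2.75 Y-4.76 E0.1774
G1 X0.00 Y-5.50 E0.2662
G1 X2.75 Y-4.76 E0.3550
G1 X4.76 Y-2.75 E0.4437
G1 X5.50 Y0.00 E0.5325
G1 X4.76 Y2.75 E0.6213
G1 X2.75 Y4.76 E0.7099
G1 X0.00 Y5.50 E0.7987
G1 X-2.75 Y4.76 E0.8875
G1 X-4.76 Y2.75 E0.9761
G1 X-5.50 Y0.00 E1.0649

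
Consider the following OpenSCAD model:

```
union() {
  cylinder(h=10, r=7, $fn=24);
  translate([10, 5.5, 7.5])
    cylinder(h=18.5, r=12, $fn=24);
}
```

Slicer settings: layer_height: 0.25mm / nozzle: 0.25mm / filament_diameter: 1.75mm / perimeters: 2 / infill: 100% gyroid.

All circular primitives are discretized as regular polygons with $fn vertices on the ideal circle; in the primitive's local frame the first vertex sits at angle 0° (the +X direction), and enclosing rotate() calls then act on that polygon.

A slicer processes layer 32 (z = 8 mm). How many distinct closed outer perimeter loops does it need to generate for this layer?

At z = 8 mm: the r=7 cylinder gives a regular 24-gon of circumradius 7 (constant along its height); the r=12 cylinder at (10, 5.5) gives a regular 24-gon of circumradius 12 (constant along its height); Combining (union): the regions partially overlap (shared area 73.60 mm²), so overlapping operands fuse into one piece — 1 connected region. The result has 1 disconnected region.

1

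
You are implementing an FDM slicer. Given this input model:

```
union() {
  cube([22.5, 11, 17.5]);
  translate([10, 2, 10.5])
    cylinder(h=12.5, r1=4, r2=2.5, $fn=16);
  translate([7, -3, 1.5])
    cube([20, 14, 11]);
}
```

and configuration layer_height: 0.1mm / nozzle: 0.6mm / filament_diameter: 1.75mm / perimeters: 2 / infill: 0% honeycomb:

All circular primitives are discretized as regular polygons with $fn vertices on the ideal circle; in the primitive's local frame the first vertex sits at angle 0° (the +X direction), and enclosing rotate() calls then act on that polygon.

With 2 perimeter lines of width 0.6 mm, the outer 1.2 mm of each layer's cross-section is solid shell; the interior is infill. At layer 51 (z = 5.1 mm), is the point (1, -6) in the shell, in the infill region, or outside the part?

outside

At z = 5.1 mm: the cube is present — its section is the full 22.5×11 rectangle; the cone at (10, 2) does not reach this height (z outside [10.5, 23]); the cube at (7, -3) (footprint 20×14) is included at this height; Merging all regions: the regions partially overlap (shared area 170.50 mm²), so overlapping operands fuse into one piece — 1 connected region. Overall, the cross-section is a single solid region. The nearest boundary edge runs (7.00, 0.00)→(0.00, 0.00); distance from the point to it = 6.00 mm. The point is not inside any of the regions above, so it lies outside the cross-section (6.00 mm from the nearest boundary).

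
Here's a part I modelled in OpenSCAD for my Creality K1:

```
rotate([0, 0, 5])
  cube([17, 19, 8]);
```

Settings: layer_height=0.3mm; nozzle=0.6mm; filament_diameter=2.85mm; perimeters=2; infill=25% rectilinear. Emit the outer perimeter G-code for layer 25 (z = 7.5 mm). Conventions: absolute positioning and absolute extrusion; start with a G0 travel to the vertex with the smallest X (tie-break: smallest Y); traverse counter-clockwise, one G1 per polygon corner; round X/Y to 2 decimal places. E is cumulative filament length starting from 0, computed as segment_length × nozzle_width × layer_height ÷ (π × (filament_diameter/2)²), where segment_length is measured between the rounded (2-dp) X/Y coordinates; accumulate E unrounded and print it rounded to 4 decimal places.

At z = 7.5 mm: the cube (footprint 17×19) is included at this height; (rotated 5° about Z; rotation is an isometry so areas/perimeters/island counts are preserved). The outline is a single polygon with 4 vertices. Extrusion per mm of travel: 0.6 × 0.3 / (π × 1.425²) = 0.028216. Accumulating E over each segment gives final E = 2.0319.

G0 X-1.66 Y18.93 Z7.50
G1 X0.00 Y0.00 E0.5362
G1 X16.94 Y1.48 E1.0160
G1 X15.28 Y20.41 E1.5521
G1 X-1.66 Y18.93 E2.0319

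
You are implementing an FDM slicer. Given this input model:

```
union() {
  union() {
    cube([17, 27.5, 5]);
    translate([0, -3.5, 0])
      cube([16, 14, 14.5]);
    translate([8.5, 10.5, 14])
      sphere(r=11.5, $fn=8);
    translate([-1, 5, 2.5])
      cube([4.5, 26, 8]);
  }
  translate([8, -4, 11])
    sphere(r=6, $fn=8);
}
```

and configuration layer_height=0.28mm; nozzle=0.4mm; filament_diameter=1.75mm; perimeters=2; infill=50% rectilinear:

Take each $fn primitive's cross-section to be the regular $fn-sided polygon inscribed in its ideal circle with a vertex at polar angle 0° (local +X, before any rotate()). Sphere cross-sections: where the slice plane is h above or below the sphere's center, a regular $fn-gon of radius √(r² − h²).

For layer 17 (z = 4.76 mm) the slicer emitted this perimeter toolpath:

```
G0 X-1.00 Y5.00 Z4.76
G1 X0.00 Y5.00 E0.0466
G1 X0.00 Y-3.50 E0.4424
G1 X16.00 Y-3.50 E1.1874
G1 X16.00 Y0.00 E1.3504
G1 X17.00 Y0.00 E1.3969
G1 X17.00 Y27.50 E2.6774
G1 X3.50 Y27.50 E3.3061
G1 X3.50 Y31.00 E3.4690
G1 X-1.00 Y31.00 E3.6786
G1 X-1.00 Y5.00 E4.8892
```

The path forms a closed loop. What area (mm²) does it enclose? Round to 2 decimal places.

Apply the shoelace formula to the sequence of (X, Y) vertices; enclosed area = 561.75 mm².

561.75 mm²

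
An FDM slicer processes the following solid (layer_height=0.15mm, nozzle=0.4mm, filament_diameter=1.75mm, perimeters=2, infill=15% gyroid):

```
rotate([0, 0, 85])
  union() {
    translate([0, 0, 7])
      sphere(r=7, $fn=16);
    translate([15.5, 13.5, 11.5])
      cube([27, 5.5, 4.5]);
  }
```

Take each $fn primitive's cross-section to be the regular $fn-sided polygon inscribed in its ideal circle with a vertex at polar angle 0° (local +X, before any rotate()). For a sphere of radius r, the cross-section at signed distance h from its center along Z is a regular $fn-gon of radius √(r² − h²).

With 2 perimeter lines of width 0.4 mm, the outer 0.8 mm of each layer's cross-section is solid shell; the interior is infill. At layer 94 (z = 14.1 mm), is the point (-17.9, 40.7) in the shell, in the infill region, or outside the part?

At z = 14.1 mm: the sphere does not reach this height (|z−center|=7.100 > r=7); the cube at (15.5, 13.5) (footprint 27×5.5) is included at this height; Merging all regions: only the 27×5.5 cube at (15.5, 13.5) is present, so the union is just that shape — 1 connected region; (whole slice rotated 85° about Z — lengths, areas and connectivity unchanged). Overall, the cross-section is a single solid region. Undo the 85° rotation: the query point maps to (38.985, 21.379) in the un-rotated model frame. The nearest boundary edge runs (42.50, 19.00)→(15.50, 19.00); distance from the point to it = 2.38 mm. The point is not inside any of the regions above, so it lies outside the cross-section (2.38 mm from the nearest boundary).

outside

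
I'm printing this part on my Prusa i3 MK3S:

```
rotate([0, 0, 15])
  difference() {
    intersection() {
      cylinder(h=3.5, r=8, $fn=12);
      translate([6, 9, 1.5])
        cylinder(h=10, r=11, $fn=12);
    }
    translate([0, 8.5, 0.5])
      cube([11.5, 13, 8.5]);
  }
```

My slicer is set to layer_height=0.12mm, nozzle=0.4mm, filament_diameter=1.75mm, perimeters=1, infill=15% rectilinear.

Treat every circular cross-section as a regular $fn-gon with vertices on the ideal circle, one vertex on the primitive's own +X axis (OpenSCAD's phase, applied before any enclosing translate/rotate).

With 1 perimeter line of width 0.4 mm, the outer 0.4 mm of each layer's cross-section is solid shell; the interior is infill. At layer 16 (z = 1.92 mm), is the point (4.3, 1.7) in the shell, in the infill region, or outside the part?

At z = 1.92 mm: the cylinder: section is a regular 12-gon, circumradius r=8; the r=11 cylinder at (6, 9) contributes a regular 12-gon of circumradius 11; After intersecting: the r=11 cylinder at (6, 9) partially overlaps the r=8 cylinder; clipping to the common part keeps 80.19 mm² — 1 connected region; the 11.5×13 cube at (0, 8.5) contributes its full rectangle; Taking the first minus the rest: starting from the result so far, the 11.5×13 cube at (0, 8.5) misses the remaining region (no effect) — 1 connected region; (rotated 15° about Z; rotation is an isometry so areas/perimeters/island counts are preserved). Overall, the cross-section is a single solid region. Undo the 15° rotation: the query point maps to (4.593, 0.529) in the un-rotated model frame. The nearest boundary edge runs (6.00, -2.00)→(0.50, -0.53); distance from the point to it = 2.08 mm. The point is inside the cross-section and 2.08 mm from the nearest boundary — more than the 0.4 mm shell width (1 × 0.4), so it's in the infill interior.

infill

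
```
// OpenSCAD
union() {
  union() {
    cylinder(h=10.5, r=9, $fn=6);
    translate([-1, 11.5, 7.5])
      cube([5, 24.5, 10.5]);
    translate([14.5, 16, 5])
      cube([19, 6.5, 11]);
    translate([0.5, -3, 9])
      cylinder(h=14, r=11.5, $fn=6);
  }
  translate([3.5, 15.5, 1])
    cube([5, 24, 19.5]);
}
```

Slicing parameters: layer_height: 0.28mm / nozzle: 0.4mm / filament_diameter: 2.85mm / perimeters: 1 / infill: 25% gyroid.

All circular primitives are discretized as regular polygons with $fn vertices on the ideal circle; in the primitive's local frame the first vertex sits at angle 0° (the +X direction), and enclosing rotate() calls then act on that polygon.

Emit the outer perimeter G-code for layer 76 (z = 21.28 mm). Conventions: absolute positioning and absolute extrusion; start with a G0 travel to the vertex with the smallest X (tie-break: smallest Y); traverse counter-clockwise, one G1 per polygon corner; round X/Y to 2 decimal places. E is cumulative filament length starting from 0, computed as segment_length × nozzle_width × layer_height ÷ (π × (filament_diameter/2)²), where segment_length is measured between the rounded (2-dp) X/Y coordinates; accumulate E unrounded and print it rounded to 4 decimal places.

G0 X-11.00 Y-3.00 Z21.28
G1 X-5.25 Y-12.96 E0.2019
G1 X6.25 Y-12.96 E0.4038
G1 X12.00 Y-3.00 E0.6057
G1 X6.25 Y6.96 E0.8076
G1 X-5.25 Y6.96 E1.0095
G1 X-11.00 Y-3.00 E1.2114

At z = 21.28 mm: the cylinder is absent (z outside [0, 10.5]); the cube at (-1, 11.5) is not intersected at this z (z outside [7.5, 18]); the cube at (14.5, 16) is absent (z outside [5, 16]); the r=11.5 cylinder at (0.5, -3) contributes a regular 6-gon of circumradius 11.5; Merging all regions: only the r=11.5 cylinder at (0.5, -3) is present, so the union is just that shape — 1 connected region; the cube at (3.5, 15.5) is absent (z outside [1, 20.5]); Merging all regions: only the result so far is present, so the union is just that shape — 1 connected region. The outline is a single polygon with 6 vertices. Extrusion per mm of travel: 0.4 × 0.28 / (π × 1.425²) = 0.017557. Accumulating E over each segment gives final E = 1.2114.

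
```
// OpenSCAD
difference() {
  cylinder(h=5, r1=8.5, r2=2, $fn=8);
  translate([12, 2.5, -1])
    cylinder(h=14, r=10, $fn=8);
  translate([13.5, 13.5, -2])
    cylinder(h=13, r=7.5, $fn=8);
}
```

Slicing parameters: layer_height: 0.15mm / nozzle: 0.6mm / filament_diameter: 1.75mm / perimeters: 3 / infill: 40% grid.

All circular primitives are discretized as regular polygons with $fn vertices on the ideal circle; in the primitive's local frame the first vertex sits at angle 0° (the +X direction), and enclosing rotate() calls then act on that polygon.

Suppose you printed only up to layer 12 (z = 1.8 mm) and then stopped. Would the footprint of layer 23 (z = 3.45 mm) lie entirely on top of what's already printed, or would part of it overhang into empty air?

entirely on top

Compare the two slices. At z = 1.8: the cone contributes a regular 8-gon of circumradius 6.160 (interpolated between r1=8.5 and r2=2 at t=0.360) (area = (8/2)·6.160²·sin(360°/8) = 107.33 mm²); the r=10 cylinder at (12, 2.5) gives a regular 8-gon of circumradius 10 (constant along its height) (area = (8/2)·10.000²·sin(360°/8) = 282.84 mm²); the r=7.5 cylinder at (13.5, 13.5) contributes a regular 8-gon of circumradius 7.5 (area = (8/2)·7.500²·sin(360°/8) = 159.10 mm²); Taking the first minus the rest: starting from the cone (107.33 mm²), the r=10 cylinder at (12, 2.5) partially overlaps it — only the 18.52 mm² overlap (of its 282.84 mm²) is removed, clipping the outline; the r=7.5 cylinder at (13.5, 13.5) misses the remaining region (no effect) — area = 88.81 mm². At z = 3.45: the cone (r1=8.5→r2=2) has section circumradius 4.015 here — a regular 8-gon (area = (8/2)·4.015²·sin(360°/8) = 45.59 mm²); the r=10 cylinder at (12, 2.5) contributes a regular 8-gon of circumradius 10 (area = (8/2)·10.000²·sin(360°/8) = 282.84 mm²); the cylinder at (13.5, 13.5): section is a regular 8-gon, circumradius r=7.5 (area = (8/2)·7.500²·sin(360°/8) = 159.10 mm²); Subtracting the remaining from the first: starting from the cone (45.59 mm²), the r=10 cylinder at (12, 2.5) partially overlaps it — only the 3.40 mm² overlap (of its 282.84 mm²) is removed, clipping the outline; the r=7.5 cylinder at (13.5, 13.5) misses the remaining region (no effect) — area = 42.20 mm². Checking containment: the cross-section at z = 3.45 is a subset of the cross-section at z = 1.8.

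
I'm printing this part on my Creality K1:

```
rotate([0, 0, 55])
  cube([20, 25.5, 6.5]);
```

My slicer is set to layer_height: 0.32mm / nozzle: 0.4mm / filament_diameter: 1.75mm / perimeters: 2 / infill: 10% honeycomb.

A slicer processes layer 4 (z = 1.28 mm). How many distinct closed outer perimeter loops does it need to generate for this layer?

At z = 1.28 mm: the cube (footprint 20×25.5) is included at this height; (rotated 55° about Z; rotation is an isometry so areas/perimeters/island counts are preserved). The result has 1 disconnected region.

1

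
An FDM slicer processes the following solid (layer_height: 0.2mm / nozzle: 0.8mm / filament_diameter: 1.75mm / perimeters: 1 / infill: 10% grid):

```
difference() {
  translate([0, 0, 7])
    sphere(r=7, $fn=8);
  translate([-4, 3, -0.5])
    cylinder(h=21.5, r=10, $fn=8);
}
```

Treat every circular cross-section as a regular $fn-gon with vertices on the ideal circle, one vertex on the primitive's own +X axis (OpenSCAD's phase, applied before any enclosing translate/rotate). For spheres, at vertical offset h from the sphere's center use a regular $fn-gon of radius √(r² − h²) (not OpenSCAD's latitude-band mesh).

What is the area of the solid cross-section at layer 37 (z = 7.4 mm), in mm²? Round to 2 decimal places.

21.29 mm²

At z = 7.4 mm: the sphere: section is a regular 8-gon, circumradius = √(r²−h²) = √(7²−0.4²) = 6.989 (area = (8/2)·6.989²·sin(360°/8) = 138.14 mm²); the r=10 cylinder at (-4, 3) contributes a regular 8-gon of circumradius 10 (area = (8/2)·10.000²·sin(360°/8) = 282.84 mm²); After the difference (first − rest): starting from the r=7 sphere (138.14 mm²), the r=10 cylinder at (-4, 3) partially overlaps it — only the 116.85 mm² overlap (of its 282.84 mm²) is removed, clipping the outline — area = 21.29 mm². Overall, the cross-section is a single solid region. Net area = 21.29 mm².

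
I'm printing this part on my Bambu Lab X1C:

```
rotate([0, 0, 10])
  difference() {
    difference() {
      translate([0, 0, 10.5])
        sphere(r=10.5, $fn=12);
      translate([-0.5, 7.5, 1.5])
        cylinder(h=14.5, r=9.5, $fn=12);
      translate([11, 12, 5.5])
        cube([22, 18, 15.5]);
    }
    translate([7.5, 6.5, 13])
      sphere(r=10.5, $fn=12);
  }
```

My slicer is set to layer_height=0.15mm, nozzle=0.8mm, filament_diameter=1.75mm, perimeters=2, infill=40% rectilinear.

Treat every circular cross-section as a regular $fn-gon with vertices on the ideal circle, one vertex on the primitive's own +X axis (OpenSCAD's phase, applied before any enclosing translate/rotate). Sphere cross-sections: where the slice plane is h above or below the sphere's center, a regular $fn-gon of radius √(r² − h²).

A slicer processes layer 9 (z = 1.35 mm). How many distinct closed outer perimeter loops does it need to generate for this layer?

1

At z = 1.35 mm: the r=10.5 sphere slices to a regular 12-gon of circumradius 5.150 (√(r²−h²) with h=9.15 from center); the cylinder at (-0.5, 7.5) is absent (z outside [1.5, 16]); the cube at (11, 12) does not reach this height (z outside [5.5, 21]); After the difference (first − rest): none of the subtracted shapes is present at this height, so the r=10.5 sphere is unchanged — 1 connected region; the sphere at (7.5, 6.5) is not intersected at this z (|z−center|=11.650 > r=10.5); After the difference (first − rest): none of the subtracted shapes is present at this height, so the result so far is unchanged — 1 connected region; (whole slice rotated 10° about Z — lengths, areas and connectivity unchanged). The result has 1 disconnected region.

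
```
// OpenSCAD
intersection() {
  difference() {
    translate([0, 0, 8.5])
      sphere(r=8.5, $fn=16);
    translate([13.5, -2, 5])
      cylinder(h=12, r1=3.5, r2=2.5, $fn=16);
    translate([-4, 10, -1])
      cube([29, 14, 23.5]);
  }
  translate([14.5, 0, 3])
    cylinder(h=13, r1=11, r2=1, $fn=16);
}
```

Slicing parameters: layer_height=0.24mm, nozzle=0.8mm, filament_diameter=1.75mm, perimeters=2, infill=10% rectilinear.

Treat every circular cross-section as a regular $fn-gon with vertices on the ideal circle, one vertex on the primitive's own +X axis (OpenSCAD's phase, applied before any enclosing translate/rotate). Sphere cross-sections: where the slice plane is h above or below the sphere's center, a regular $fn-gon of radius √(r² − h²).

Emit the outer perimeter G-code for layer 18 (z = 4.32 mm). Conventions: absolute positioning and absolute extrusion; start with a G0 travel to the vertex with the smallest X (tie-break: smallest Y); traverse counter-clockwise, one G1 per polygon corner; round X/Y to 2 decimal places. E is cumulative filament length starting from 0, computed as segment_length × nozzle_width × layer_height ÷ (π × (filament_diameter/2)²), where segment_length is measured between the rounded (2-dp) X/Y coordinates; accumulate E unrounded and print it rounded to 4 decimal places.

At z = 4.32 mm: the r=8.5 sphere slices to a regular 16-gon of circumradius 7.401 (√(r²−h²) with h=4.18 from center); the cone at (13.5, -2) does not reach this height (z outside [5, 17]); the cube at (-4, 10) is present — its section is the full 29×14 rectangle; Taking the first minus the rest: starting from the r=8.5 sphere, the 29×14 cube at (-4, 10) misses the remaining region (no effect) — 1 connected region; the cone at (14.5, 0) contributes a regular 16-gon of circumradius 9.985 (interpolated between r1=11 and r2=1 at t=0.102); After intersecting: the cone at (14.5, 0) partially overlaps that combined region; clipping to the common part keeps 16.39 mm² — 1 connected region. The outline is a single polygon with 8 vertices. Extrusion per mm of travel: 0.8 × 0.24 / (π × 0.875²) = 0.079824. Accumulating E over each segment gives final E = 1.5327.

G0 X4.52 Y0.00 Z4.32
G1 X5.28 Y-3.82 E0.3109
G1 X5.73 Y-4.50 E0.3760
G1 X6.84 Y-2.83 E0.5361
G1 X7.40 Y0.00 E0.7663
G1 X6.84 Y2.83 E0.9966
G1 X5.73 Y4.50 E1.1567
G1 X5.28 Y3.82 E1.2218
G1 X4.52 Y0.00 E1.5327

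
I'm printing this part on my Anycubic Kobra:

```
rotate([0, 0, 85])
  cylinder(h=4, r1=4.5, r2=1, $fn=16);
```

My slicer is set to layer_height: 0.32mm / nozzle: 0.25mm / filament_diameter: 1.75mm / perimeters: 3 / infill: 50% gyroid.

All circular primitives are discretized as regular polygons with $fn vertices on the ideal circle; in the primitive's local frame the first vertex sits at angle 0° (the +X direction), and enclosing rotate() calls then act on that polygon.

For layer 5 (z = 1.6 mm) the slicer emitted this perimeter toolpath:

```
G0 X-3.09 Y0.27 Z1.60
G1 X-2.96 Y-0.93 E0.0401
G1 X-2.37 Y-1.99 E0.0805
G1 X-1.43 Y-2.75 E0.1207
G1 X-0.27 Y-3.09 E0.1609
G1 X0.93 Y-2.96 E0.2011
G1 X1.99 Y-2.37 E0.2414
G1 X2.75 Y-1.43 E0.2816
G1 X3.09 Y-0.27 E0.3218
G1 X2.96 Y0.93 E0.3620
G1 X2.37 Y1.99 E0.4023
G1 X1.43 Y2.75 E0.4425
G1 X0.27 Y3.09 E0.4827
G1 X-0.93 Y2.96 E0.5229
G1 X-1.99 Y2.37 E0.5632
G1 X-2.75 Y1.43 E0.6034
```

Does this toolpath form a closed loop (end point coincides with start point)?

Start point (G0): (-3.09, 0.27). End point (last G1): the path does not return to the start — open.

no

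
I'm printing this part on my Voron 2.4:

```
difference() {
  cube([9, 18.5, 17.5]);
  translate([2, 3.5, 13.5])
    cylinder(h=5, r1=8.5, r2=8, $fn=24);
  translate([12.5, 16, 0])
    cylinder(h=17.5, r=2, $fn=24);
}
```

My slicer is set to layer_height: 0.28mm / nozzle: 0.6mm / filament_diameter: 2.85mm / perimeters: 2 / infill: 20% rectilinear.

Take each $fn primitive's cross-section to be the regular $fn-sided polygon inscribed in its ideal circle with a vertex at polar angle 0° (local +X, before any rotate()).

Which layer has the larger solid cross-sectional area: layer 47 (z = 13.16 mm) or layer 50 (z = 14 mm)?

layer 47 (z = 13.16 mm)

Layer 47 (z = 13.16): the 9×18.5 cube contributes its full rectangle (area 166.50 mm²); the cone at (2, 3.5) is absent (z outside [13.5, 18.5]); the cylinder at (12.5, 16): section is a regular 24-gon, circumradius r=2 (area = (24/2)·2.000²·sin(360°/24) = 12.42 mm²); Subtracting the remaining from the first: starting from the 9×18.5 cube (166.50 mm²), the r=2 cylinder at (12.5, 16) misses the remaining region (no effect) — area = 166.50 mm². So its area = 166.50 mm². Layer 50 (z = 14): the cube (footprint 9×18.5) is included at this height (area 166.50 mm²); the cone at (2, 3.5) contributes a regular 24-gon of circumradius 8.450 (interpolated between r1=8.5 and r2=8 at t=0.100) (area = (24/2)·8.450²·sin(360°/24) = 221.76 mm²); the cylinder at (12.5, 16): section is a regular 24-gon, circumradius r=2 (area = (24/2)·2.000²·sin(360°/24) = 12.42 mm²); Taking the first minus the rest: starting from the 9×18.5 cube (166.50 mm²), the cone at (2, 3.5) partially overlaps it — only the 99.15 mm² overlap (of its 221.76 mm²) is removed, clipping the outline; the r=2 cylinder at (12.5, 16) misses the remaining region (no effect) — area = 67.35 mm². So its area = 67.35 mm². Layer 47 is larger (166.50 vs 67.35 mm²).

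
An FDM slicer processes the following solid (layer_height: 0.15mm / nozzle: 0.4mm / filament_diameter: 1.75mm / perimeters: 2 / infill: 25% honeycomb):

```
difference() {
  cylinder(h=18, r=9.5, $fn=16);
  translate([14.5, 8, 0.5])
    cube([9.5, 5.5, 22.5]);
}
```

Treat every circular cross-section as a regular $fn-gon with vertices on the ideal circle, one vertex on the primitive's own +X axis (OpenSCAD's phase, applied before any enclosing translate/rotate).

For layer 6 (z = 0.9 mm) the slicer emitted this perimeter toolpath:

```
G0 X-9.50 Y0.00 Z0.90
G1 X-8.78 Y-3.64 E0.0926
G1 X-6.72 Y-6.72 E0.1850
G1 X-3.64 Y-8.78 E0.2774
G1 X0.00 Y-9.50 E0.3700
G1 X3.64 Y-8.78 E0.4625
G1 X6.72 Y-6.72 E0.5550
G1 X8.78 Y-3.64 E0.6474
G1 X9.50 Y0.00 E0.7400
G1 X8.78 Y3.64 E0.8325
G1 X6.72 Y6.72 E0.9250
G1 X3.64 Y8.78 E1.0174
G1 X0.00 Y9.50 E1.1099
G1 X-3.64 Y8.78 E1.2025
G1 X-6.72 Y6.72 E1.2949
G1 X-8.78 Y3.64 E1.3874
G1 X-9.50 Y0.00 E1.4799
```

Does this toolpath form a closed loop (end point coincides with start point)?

yes

Start point (G0): (-9.50, 0.00). End point (last G1): the path returns to the start — closed.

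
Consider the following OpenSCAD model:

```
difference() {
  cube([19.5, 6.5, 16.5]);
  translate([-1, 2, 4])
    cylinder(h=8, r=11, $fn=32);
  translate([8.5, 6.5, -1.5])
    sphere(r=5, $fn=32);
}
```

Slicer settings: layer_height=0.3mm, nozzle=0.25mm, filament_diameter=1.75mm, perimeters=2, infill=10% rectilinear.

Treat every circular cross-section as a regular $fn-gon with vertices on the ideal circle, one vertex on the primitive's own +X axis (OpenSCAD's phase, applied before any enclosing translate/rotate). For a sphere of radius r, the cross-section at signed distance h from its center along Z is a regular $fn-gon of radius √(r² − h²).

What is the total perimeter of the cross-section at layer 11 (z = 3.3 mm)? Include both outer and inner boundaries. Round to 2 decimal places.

At z = 3.3 mm: the cube (footprint 19.5×6.5) is included at this height (perimeter 52.00 mm); the cylinder at (-1, 2) is absent (z outside [4, 12]); the sphere at (8.5, 6.5): section is a regular 32-gon, circumradius = √(r²−h²) = √(5²−4.8²) = 1.400 (perimeter = 2·32·1.400·sin(180°/32) = 8.78 mm); After the difference (first − rest): starting from the 19.5×6.5 cube, the r=5 sphere at (8.5, 6.5) partially overlaps it — only the 3.06 mm² overlap (of its 6.12 mm²) is removed, clipping the outline — boundary = 53.59 mm. Overall, the cross-section is a single solid region. Total boundary length (outer) = 53.59 mm.

53.59 mm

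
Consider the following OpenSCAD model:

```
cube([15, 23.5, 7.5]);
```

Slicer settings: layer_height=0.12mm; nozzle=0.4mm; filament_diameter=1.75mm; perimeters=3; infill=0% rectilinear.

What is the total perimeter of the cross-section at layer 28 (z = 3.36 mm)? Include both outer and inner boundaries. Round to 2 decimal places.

At z = 3.36 mm: the 15×23.5 cube contributes its full rectangle (perimeter 77.00 mm). Overall, the cross-section is a single solid region. Total boundary length (outer) = 77.00 mm.

77.00 mm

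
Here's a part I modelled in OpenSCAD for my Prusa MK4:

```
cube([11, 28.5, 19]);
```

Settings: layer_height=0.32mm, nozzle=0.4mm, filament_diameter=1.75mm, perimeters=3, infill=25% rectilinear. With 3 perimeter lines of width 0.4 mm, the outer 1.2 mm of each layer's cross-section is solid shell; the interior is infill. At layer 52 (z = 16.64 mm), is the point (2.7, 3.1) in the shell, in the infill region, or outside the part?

At z = 16.64 mm: the cube is present — its section is the full 11×28.5 rectangle. Overall, the cross-section is a single solid region. The nearest boundary edge runs (0.00, 28.50)→(0.00, 0.00); distance from the point to it = 2.70 mm. The point is inside the cross-section and 2.70 mm from the nearest boundary — more than the 1.2 mm shell width (3 × 0.4), so it's in the infill interior.

infill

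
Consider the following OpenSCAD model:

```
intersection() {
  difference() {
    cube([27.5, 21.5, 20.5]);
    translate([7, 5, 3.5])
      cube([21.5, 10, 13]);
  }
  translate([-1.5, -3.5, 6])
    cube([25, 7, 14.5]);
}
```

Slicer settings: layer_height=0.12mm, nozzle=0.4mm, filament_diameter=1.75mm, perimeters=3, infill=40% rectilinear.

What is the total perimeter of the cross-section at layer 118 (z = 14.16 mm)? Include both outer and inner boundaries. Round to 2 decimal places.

At z = 14.16 mm: the 27.5×21.5 cube contributes its full rectangle (perimeter 98.00 mm); the cube at (7, 5) is present — its section is the full 21.5×10 rectangle (perimeter 63.00 mm); After the difference (first − rest): starting from the 27.5×21.5 cube, the 21.5×10 cube at (7, 5) partially overlaps it — only the 205.00 mm² overlap (of its 215.00 mm²) is removed, clipping the outline — boundary = 139.00 mm; the cube at (-1.5, -3.5) is present — its section is the full 25×7 rectangle (perimeter 64.00 mm); Keeping only the common overlap: the 25×7 cube at (-1.5, -3.5) partially overlaps the result so far; clipping to the common part keeps 82.25 mm² — boundary = 54.00 mm. Overall, the cross-section is a single solid region. Total boundary length (outer) = 54.00 mm.

54.00 mm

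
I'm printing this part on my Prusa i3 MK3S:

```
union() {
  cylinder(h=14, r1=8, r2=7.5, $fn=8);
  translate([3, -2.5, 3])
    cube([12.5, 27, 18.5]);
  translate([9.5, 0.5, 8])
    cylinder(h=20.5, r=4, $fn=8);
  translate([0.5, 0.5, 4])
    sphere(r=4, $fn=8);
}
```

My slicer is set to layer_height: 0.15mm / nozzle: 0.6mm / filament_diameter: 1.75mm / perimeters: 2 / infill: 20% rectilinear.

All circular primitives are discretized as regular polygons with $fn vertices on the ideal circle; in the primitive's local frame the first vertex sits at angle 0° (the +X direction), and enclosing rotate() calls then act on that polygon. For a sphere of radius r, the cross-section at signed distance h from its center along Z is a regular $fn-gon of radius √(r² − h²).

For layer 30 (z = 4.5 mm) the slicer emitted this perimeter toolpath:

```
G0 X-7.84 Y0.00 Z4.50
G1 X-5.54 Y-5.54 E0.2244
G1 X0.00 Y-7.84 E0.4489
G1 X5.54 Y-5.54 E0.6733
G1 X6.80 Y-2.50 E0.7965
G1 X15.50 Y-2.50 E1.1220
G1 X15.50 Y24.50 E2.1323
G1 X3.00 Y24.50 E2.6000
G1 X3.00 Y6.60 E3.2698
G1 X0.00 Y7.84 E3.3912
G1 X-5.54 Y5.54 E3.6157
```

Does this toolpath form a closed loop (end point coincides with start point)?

Start point (G0): (-7.84, 0.00). End point (last G1): the path does not return to the start — open.

no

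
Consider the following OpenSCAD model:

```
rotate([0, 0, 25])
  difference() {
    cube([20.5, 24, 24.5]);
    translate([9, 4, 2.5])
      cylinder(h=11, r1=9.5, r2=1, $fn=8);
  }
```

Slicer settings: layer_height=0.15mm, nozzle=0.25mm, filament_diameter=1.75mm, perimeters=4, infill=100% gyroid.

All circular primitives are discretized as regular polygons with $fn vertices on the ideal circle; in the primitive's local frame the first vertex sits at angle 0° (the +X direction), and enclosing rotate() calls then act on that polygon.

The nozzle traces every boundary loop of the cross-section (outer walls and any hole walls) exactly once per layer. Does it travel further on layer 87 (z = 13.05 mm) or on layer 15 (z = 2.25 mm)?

layer 87 (z = 13.05 mm)

Layer 87 (z = 13.05): the cube (footprint 20.5×24) is included at this height (perimeter 89.00 mm); the cone at (9, 4): at t=0.959 of its height the radius interpolates to r₁+(r₂−r₁)t = 1.348, giving a regular 8-gon of that circumradius (perimeter = 2·8·1.348·sin(180°/8) = 8.25 mm); Taking the first minus the rest: starting from the 20.5×24 cube, the cone at (9, 4) lies wholly inside it (removes its full 5.14 mm² and its 8.25 mm outline becomes a hole wall) — boundary (outer + 1 inner loop) = 97.25 mm; (rotated 25° about Z; rotation is an isometry so areas/perimeters/island counts are preserved). So its perimeter = 97.25 mm. Layer 15 (z = 2.25): the cube (footprint 20.5×24) is included at this height (perimeter 89.00 mm); the cone at (9, 4) does not reach this height (z outside [2.5, 13.5]); After the difference (first − rest): none of the subtracted shapes is present at this height, so the 20.5×24 cube is unchanged — boundary = 89.00 mm; (whole slice rotated 25° about Z — lengths, areas and connectivity unchanged). So its perimeter = 89.00 mm. Layer 87 is larger (97.25 vs 89.00 mm).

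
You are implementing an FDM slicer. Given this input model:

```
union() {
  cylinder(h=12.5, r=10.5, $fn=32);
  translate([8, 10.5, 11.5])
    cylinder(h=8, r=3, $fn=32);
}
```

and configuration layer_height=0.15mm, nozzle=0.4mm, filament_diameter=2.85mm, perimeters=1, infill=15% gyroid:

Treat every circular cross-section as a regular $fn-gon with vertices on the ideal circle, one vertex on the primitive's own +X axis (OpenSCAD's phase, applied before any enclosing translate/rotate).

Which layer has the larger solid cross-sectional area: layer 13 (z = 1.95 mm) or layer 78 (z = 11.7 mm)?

Layer 13 (z = 1.95): the cylinder: section is a regular 32-gon, circumradius r=10.5 (area = (32/2)·10.500²·sin(360°/32) = 344.14 mm²); the cylinder at (8, 10.5) is not intersected at this z (z outside [11.5, 19.5]); Combining (union): only the r=10.5 cylinder is present, so the union is just that shape — area = 344.14 mm². So its area = 344.14 mm². Layer 78 (z = 11.7): the cylinder: section is a regular 32-gon, circumradius r=10.5 (area = (32/2)·10.500²·sin(360°/32) = 344.14 mm²); the cylinder at (8, 10.5): section is a regular 32-gon, circumradius r=3 (area = (32/2)·3.000²·sin(360°/32) = 28.09 mm²); Combining (union): the regions partially overlap — summed areas 372.23 mm² minus the doubly-counted overlap 0.37 mm² gives 371.86 mm² — area = 371.86 mm². So its area = 371.86 mm². Layer 78 is larger (371.86 vs 344.14 mm²).

layer 78 (z = 11.7 mm)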